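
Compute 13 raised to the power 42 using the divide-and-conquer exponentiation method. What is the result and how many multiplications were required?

Computing 13^42 by squaring (build up from 13^1; each line after the first costs one multiplication):

13^1 = 13
13^2 = (13^1)^2 = 13^2 = 169
13^4 = (13^2)^2 = 169^2 = 28561
13^5 = 13 * 13^4 = 13 * 28561 = 371293
13^10 = (13^5)^2 = 371293^2 = 137858491849
13^20 = (13^10)^2 = 137858491849^2 = 19004963774880799438801
13^21 = 13 * 13^20 = 13 * 19004963774880799438801 = 247064529073450392704413
13^42 = (13^21)^2 = 247064529073450392704413^2 = 61040881526285814362156628321386486455989674569

Result: 61040881526285814362156628321386486455989674569
Multiplications needed: 7 (7 lines after 13^1)

13^42 = 61040881526285814362156628321386486455989674569. Using exponentiation by squaring, this requires 7 multiplications. The key idea: if the exponent is even, square the half-power; if odd, multiply by the base once.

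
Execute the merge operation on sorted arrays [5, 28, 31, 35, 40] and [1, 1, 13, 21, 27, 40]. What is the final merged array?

Merging process:

Compare 5 vs 1: take 1 from right. Merged: [1]
Compare 5 vs 1: take 1 from right. Merged: [1, 1]
Compare 5 vs 13: take 5 from left. Merged: [1, 1, 5]
Compare 28 vs 13: take 13 from right. Merged: [1, 1, 5, 13]
Compare 28 vs 21: take 21 from right. Merged: [1, 1, 5, 13, 21]
Compare 28 vs 27: take 27 from right. Merged: [1, 1, 5, 13, 21, 27]
Compare 28 vs 40: take 28 from left. Merged: [1, 1, 5, 13, 21, 27, 28]
Compare 31 vs 40: take 31 from left. Merged: [1, 1, 5, 13, 21, 27, 28, 31]
Compare 35 vs 40: take 35 from left. Merged: [1, 1, 5, 13, 21, 27, 28, 31, 35]
Compare 40 vs 40: take 40 from left. Merged: [1, 1, 5, 13, 21, 27, 28, 31, 35, 40]
Append remaining from right: [40]. Merged: [1, 1, 5, 13, 21, 27, 28, 31, 35, 40, 40]

Final merged array: [1, 1, 5, 13, 21, 27, 28, 31, 35, 40, 40]
Total comparisons: 10

The merged array is [1, 1, 5, 13, 21, 27, 28, 31, 35, 40, 40], requiring 10 comparisons. The merge step runs in O(n) time where n is the total number of elements.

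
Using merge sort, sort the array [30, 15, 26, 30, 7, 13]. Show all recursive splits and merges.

Merge sort trace:

Split: [30, 15, 26, 30, 7, 13] -> [30, 15, 26] and [30, 7, 13]
  Split: [30, 15, 26] -> [30] and [15, 26]
    Split: [15, 26] -> [15] and [26]
    Merge: [15] + [26] -> [15, 26]
  Merge: [30] + [15, 26] -> [15, 26, 30]
  Split: [30, 7, 13] -> [30] and [7, 13]
    Split: [7, 13] -> [7] and [13]
    Merge: [7] + [13] -> [7, 13]
  Merge: [30] + [7, 13] -> [7, 13, 30]
Merge: [15, 26, 30] + [7, 13, 30] -> [7, 13, 15, 26, 30, 30]

Final sorted array: [7, 13, 15, 26, 30, 30]

The merge sort proceeds by recursively splitting the array and merging sorted halves.
After all merges, the sorted array is [7, 13, 15, 26, 30, 30].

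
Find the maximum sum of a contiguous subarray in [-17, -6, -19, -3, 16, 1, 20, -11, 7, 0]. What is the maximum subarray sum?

Using Kadane's algorithm on [-17, -6, -19, -3, 16, 1, 20, -11, 7, 0]:

Scanning through the array:
Position 1 (value -6): max_ending_here = -6, max_so_far = -6
Position 2 (value -19): max_ending_here = -19, max_so_far = -6
Position 3 (value -3): max_ending_here = -3, max_so_far = -3
Position 4 (value 16): max_ending_here = 16, max_so_far = 16
Position 5 (value 1): max_ending_here = 17, max_so_far = 17
Position 6 (value 20): max_ending_here = 37, max_so_far = 37
Position 7 (value -11): max_ending_here = 26, max_so_far = 37
Position 8 (value 7): max_ending_here = 33, max_so_far = 37
Position 9 (value 0): max_ending_here = 33, max_so_far = 37

Maximum subarray: [16, 1, 20]
Maximum sum: 37

The maximum subarray is [16, 1, 20] with sum 37. This subarray runs from index 4 to index 6.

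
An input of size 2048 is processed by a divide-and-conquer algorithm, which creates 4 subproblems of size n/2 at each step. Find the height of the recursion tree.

For divide and conquer with division factor 2:

Problem sizes at each level:
Level 0: 2048
Level 1: 1024
Level 2: 512
Level 3: 256
Level 4: 128
Level 5: 64
Level 6: 32
Level 7: 16
Level 8: 8
Level 9: 4
Level 10: 2
Level 11: 1

The root is level 0 and the size-1 base case is level 11 (the tree spans levels 0 through 11, i.e. 12 levels counting the root), so the depth is the number of divisions: log_2(2048) = 11

The recursion tree depth is log_2(2048) = 11. At each level, the problem size is divided by 2, so it takes 11 divisions to reduce to a base case of size 1. The algorithm makes 4 recursive calls at each level.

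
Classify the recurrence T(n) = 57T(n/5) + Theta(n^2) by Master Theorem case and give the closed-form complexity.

Master Theorem for T(n) = 57T(n/5) + O(n^2):

a = 57, b = 5, c = 2
log_b(a) = log_5(57) = 2.5121

Case 1: c = 2 < log_5(57) = 2.5121
T(n) = O(n^(log_5 57))

For T(n) = 57T(n/5) + O(n^2): log_5(57) = 2.5121. This is Case 1 of the Master Theorem (c < log_b(a), work dominated by leaves), giving O(n^(log_5 57)).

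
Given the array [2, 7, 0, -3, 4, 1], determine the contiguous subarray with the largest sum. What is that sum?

Using Kadane's algorithm on [2, 7, 0, -3, 4, 1]:

Scanning through the array:
Position 1 (value 7): max_ending_here = 9, max_so_far = 9
Position 2 (value 0): max_ending_here = 9, max_so_far = 9
Position 3 (value -3): max_ending_here = 6, max_so_far = 9
Position 4 (value 4): max_ending_here = 10, max_so_far = 10
Position 5 (value 1): max_ending_here = 11, max_so_far = 11

Maximum subarray: [2, 7, 0, -3, 4, 1]
Maximum sum: 11

The maximum subarray is [2, 7, 0, -3, 4, 1] with sum 11. This subarray runs from index 0 to index 5.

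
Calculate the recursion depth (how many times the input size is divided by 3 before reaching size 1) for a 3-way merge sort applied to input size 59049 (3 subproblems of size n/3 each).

For divide and conquer with division factor 3:

Problem sizes at each level:
Level 0: 59049
Level 1: 19683
Level 2: 6561
Level 3: 2187
Level 4: 729
Level 5: 243
Level 6: 81
Level 7: 27
Level 8: 9
Level 9: 3
Level 10: 1

The root is level 0 and the size-1 base case is level 10 (the tree spans levels 0 through 10, i.e. 11 levels counting the root), so the depth is the number of divisions: log_3(59049) = 10

The recursion tree depth is log_3(59049) = 10. At each level, the problem size is divided by 3, so it takes 10 divisions to reduce to a base case of size 1. The algorithm makes 3 recursive calls at each level.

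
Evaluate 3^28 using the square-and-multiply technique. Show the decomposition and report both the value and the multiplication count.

Computing 3^28 by squaring (build up from 3^1; each line after the first costs one multiplication):

3^1 = 3
3^2 = (3^1)^2 = 3^2 = 9
3^3 = 3 * 3^2 = 3 * 9 = 27
3^6 = (3^3)^2 = 27^2 = 729
3^7 = 3 * 3^6 = 3 * 729 = 2187
3^14 = (3^7)^2 = 2187^2 = 4782969
3^28 = (3^14)^2 = 4782969^2 = 22876792454961

Result: 22876792454961
Multiplications needed: 6 (6 lines after 3^1)

3^28 = 22876792454961. Using exponentiation by squaring, this requires 6 multiplications. The key idea: if the exponent is even, square the half-power; if odd, multiply by the base once.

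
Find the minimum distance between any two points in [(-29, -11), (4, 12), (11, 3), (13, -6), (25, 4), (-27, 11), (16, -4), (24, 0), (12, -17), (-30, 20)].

Computing all pairwise distances among 10 points:

d((-29, -11), (4, 12)) = 40.2244
d((-29, -11), (11, 3)) = 42.3792
d((-29, -11), (13, -6)) = 42.2966
d((-29, -11), (25, 4)) = 56.0446
d((-29, -11), (-27, 11)) = 22.0907
d((-29, -11), (16, -4)) = 45.5412
d((-29, -11), (24, 0)) = 54.1295
d((-29, -11), (12, -17)) = 41.4367
d((-29, -11), (-30, 20)) = 31.0161
d((4, 12), (11, 3)) = 11.4018
d((4, 12), (13, -6)) = 20.1246
d((4, 12), (25, 4)) = 22.4722
d((4, 12), (-27, 11)) = 31.0161
d((4, 12), (16, -4)) = 20.0
d((4, 12), (24, 0)) = 23.3238
d((4, 12), (12, -17)) = 30.0832
d((4, 12), (-30, 20)) = 34.9285
d((11, 3), (13, -6)) = 9.2195
d((11, 3), (25, 4)) = 14.0357
d((11, 3), (-27, 11)) = 38.833
d((11, 3), (16, -4)) = 8.6023
d((11, 3), (24, 0)) = 13.3417
d((11, 3), (12, -17)) = 20.025
d((11, 3), (-30, 20)) = 44.3847
d((13, -6), (25, 4)) = 15.6205
d((13, -6), (-27, 11)) = 43.4626
d((13, -6), (16, -4)) = 3.6056 <-- minimum
d((13, -6), (24, 0)) = 12.53
d((13, -6), (12, -17)) = 11.0454
d((13, -6), (-30, 20)) = 50.2494
d((25, 4), (-27, 11)) = 52.469
d((25, 4), (16, -4)) = 12.0416
d((25, 4), (24, 0)) = 4.1231
d((25, 4), (12, -17)) = 24.6982
d((25, 4), (-30, 20)) = 57.28
d((-27, 11), (16, -4)) = 45.5412
d((-27, 11), (24, 0)) = 52.1728
d((-27, 11), (12, -17)) = 48.0104
d((-27, 11), (-30, 20)) = 9.4868
d((16, -4), (24, 0)) = 8.9443
d((16, -4), (12, -17)) = 13.6015
d((16, -4), (-30, 20)) = 51.8845
d((24, 0), (12, -17)) = 20.8087
d((24, 0), (-30, 20)) = 57.5847
d((12, -17), (-30, 20)) = 55.9732

Closest pair: (13, -6) and (16, -4) with distance 3.6056

The closest pair is (13, -6) and (16, -4) with Euclidean distance 3.6056. For 10 points, brute-force pairwise comparison is shown above. For large n, the divide-and-conquer algorithm (sort by x, recurse on halves, check the dividing strip) achieves O(n log n).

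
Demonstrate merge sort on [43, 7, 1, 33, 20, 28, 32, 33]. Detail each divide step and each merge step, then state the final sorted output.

Merge sort trace:

Split: [43, 7, 1, 33, 20, 28, 32, 33] -> [43, 7, 1, 33] and [20, 28, 32, 33]
  Split: [43, 7, 1, 33] -> [43, 7] and [1, 33]
    Split: [43, 7] -> [43] and [7]
    Merge: [43] + [7] -> [7, 43]
    Split: [1, 33] -> [1] and [33]
    Merge: [1] + [33] -> [1, 33]
  Merge: [7, 43] + [1, 33] -> [1, 7, 33, 43]
  Split: [20, 28, 32, 33] -> [20, 28] and [32, 33]
    Split: [20, 28] -> [20] and [28]
    Merge: [20] + [28] -> [20, 28]
    Split: [32, 33] -> [32] and [33]
    Merge: [32] + [33] -> [32, 33]
  Merge: [20, 28] + [32, 33] -> [20, 28, 32, 33]
Merge: [1, 7, 33, 43] + [20, 28, 32, 33] -> [1, 7, 20, 28, 32, 33, 33, 43]

Final sorted array: [1, 7, 20, 28, 32, 33, 33, 43]

The merge sort proceeds by recursively splitting the array and merging sorted halves.
After all merges, the sorted array is [1, 7, 20, 28, 32, 33, 33, 43].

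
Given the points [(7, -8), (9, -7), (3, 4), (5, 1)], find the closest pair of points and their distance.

Computing all pairwise distances among 4 points:

d((7, -8), (9, -7)) = 2.2361 <-- minimum
d((7, -8), (3, 4)) = 12.6491
d((7, -8), (5, 1)) = 9.2195
d((9, -7), (3, 4)) = 12.53
d((9, -7), (5, 1)) = 8.9443
d((3, 4), (5, 1)) = 3.6056

Closest pair: (7, -8) and (9, -7) with distance 2.2361

The closest pair is (7, -8) and (9, -7) with Euclidean distance 2.2361. For 4 points, brute-force pairwise comparison is shown above. For large n, the divide-and-conquer algorithm (sort by x, recurse on halves, check the dividing strip) achieves O(n log n).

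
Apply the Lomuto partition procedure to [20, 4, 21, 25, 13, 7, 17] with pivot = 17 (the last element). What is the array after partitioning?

Lomuto partition with pivot = 17:

Initial array: [20, 4, 21, 25, 13, 7, 17]

arr[0]=20 > 17: no swap
arr[1]=4 <= 17: swap with position 0, array becomes [4, 20, 21, 25, 13, 7, 17]
arr[2]=21 > 17: no swap
arr[3]=25 > 17: no swap
arr[4]=13 <= 17: swap with position 1, array becomes [4, 13, 21, 25, 20, 7, 17]
arr[5]=7 <= 17: swap with position 2, array becomes [4, 13, 7, 25, 20, 21, 17]

Place pivot at position 3: [4, 13, 7, 17, 20, 21, 25]
Pivot position: 3

After partitioning with pivot 17, the array becomes [4, 13, 7, 17, 20, 21, 25]. The pivot is placed at index 3. All elements to the left of the pivot are <= 17, and all elements to the right are > 17.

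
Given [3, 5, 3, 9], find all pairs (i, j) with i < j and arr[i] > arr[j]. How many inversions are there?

Finding inversions in [3, 5, 3, 9]:

(1, 2): arr[1]=5 > arr[2]=3

Total inversions: 1

The array has 1 inversion(s): (1,2). Each pair (i,j) satisfies i < j and arr[i] > arr[j].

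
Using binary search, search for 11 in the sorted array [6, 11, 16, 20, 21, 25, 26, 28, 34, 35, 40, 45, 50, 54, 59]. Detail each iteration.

Binary search for 11 in [6, 11, 16, 20, 21, 25, 26, 28, 34, 35, 40, 45, 50, 54, 59]:

lo=0, hi=14, mid=7, arr[mid]=28 -> 28 > 11, search left half
lo=0, hi=6, mid=3, arr[mid]=20 -> 20 > 11, search left half
lo=0, hi=2, mid=1, arr[mid]=11 -> Found target at index 1!

Binary search finds 11 at index 1 after 3 comparisons. The search repeatedly halves the search space by comparing with the middle element.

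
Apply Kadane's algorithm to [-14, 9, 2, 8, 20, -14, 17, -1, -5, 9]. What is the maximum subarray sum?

Using Kadane's algorithm on [-14, 9, 2, 8, 20, -14, 17, -1, -5, 9]:

Scanning through the array:
Position 1 (value 9): max_ending_here = 9, max_so_far = 9
Position 2 (value 2): max_ending_here = 11, max_so_far = 11
Position 3 (value 8): max_ending_here = 19, max_so_far = 19
Position 4 (value 20): max_ending_here = 39, max_so_far = 39
Position 5 (value -14): max_ending_here = 25, max_so_far = 39
Position 6 (value 17): max_ending_here = 42, max_so_far = 42
Position 7 (value -1): max_ending_here = 41, max_so_far = 42
Position 8 (value -5): max_ending_here = 36, max_so_far = 42
Position 9 (value 9): max_ending_here = 45, max_so_far = 45

Maximum subarray: [9, 2, 8, 20, -14, 17, -1, -5, 9]
Maximum sum: 45

The maximum subarray is [9, 2, 8, 20, -14, 17, -1, -5, 9] with sum 45. This subarray runs from index 1 to index 9.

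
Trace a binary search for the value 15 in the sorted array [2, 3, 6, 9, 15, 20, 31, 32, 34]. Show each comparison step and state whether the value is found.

Binary search for 15 in [2, 3, 6, 9, 15, 20, 31, 32, 34]:

lo=0, hi=8, mid=4, arr[mid]=15 -> Found target at index 4!

Binary search finds 15 at index 4 after 1 comparisons. The search repeatedly halves the search space by comparing with the middle element.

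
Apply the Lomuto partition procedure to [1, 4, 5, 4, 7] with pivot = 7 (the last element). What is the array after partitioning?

Lomuto partition with pivot = 7:

Initial array: [1, 4, 5, 4, 7]

arr[0]=1 <= 7: swap with position 0, array becomes [1, 4, 5, 4, 7]
arr[1]=4 <= 7: swap with position 1, array becomes [1, 4, 5, 4, 7]
arr[2]=5 <= 7: swap with position 2, array becomes [1, 4, 5, 4, 7]
arr[3]=4 <= 7: swap with position 3, array becomes [1, 4, 5, 4, 7]

Place pivot at position 4: [1, 4, 5, 4, 7]
Pivot position: 4

After partitioning with pivot 7, the array becomes [1, 4, 5, 4, 7]. The pivot is placed at index 4. All elements to the left of the pivot are <= 7, and all elements to the right are > 7.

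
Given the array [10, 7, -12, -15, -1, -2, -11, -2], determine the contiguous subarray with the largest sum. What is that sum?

Using Kadane's algorithm on [10, 7, -12, -15, -1, -2, -11, -2]:

Scanning through the array:
Position 1 (value 7): max_ending_here = 17, max_so_far = 17
Position 2 (value -12): max_ending_here = 5, max_so_far = 17
Position 3 (value -15): max_ending_here = -10, max_so_far = 17
Position 4 (value -1): max_ending_here = -1, max_so_far = 17
Position 5 (value -2): max_ending_here = -2, max_so_far = 17
Position 6 (value -11): max_ending_here = -11, max_so_far = 17
Position 7 (value -2): max_ending_here = -2, max_so_far = 17

Maximum subarray: [10, 7]
Maximum sum: 17

The maximum subarray is [10, 7] with sum 17. This subarray runs from index 0 to index 1.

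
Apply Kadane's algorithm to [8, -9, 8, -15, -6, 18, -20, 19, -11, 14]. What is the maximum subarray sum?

Using Kadane's algorithm on [8, -9, 8, -15, -6, 18, -20, 19, -11, 14]:

Scanning through the array:
Position 1 (value -9): max_ending_here = -1, max_so_far = 8
Position 2 (value 8): max_ending_here = 8, max_so_far = 8
Position 3 (value -15): max_ending_here = -7, max_so_far = 8
Position 4 (value -6): max_ending_here = -6, max_so_far = 8
Position 5 (value 18): max_ending_here = 18, max_so_far = 18
Position 6 (value -20): max_ending_here = -2, max_so_far = 18
Position 7 (value 19): max_ending_here = 19, max_so_far = 19
Position 8 (value -11): max_ending_here = 8, max_so_far = 19
Position 9 (value 14): max_ending_here = 22, max_so_far = 22

Maximum subarray: [19, -11, 14]
Maximum sum: 22

The maximum subarray is [19, -11, 14] with sum 22. This subarray runs from index 7 to index 9.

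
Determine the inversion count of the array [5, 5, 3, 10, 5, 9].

Finding inversions in [5, 5, 3, 10, 5, 9]:

(0, 2): arr[0]=5 > arr[2]=3
(1, 2): arr[1]=5 > arr[2]=3
(3, 4): arr[3]=10 > arr[4]=5
(3, 5): arr[3]=10 > arr[5]=9

Total inversions: 4

The array has 4 inversion(s): (0,2), (1,2), (3,4), (3,5). Each pair (i,j) satisfies i < j and arr[i] > arr[j].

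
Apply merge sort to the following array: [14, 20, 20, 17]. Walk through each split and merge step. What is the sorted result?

Merge sort trace:

Split: [14, 20, 20, 17] -> [14, 20] and [20, 17]
  Split: [14, 20] -> [14] and [20]
  Merge: [14] + [20] -> [14, 20]
  Split: [20, 17] -> [20] and [17]
  Merge: [20] + [17] -> [17, 20]
Merge: [14, 20] + [17, 20] -> [14, 17, 20, 20]

Final sorted array: [14, 17, 20, 20]

The merge sort proceeds by recursively splitting the array and merging sorted halves.
After all merges, the sorted array is [14, 17, 20, 20].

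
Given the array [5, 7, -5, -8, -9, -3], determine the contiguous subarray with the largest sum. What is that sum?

Using Kadane's algorithm on [5, 7, -5, -8, -9, -3]:

Scanning through the array:
Position 1 (value 7): max_ending_here = 12, max_so_far = 12
Position 2 (value -5): max_ending_here = 7, max_so_far = 12
Position 3 (value -8): max_ending_here = -1, max_so_far = 12
Position 4 (value -9): max_ending_here = -9, max_so_far = 12
Position 5 (value -3): max_ending_here = -3, max_so_far = 12

Maximum subarray: [5, 7]
Maximum sum: 12

The maximum subarray is [5, 7] with sum 12. This subarray runs from index 0 to index 1.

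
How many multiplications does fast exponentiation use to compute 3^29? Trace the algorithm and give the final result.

Computing 3^29 by squaring (build up from 3^1; each line after the first costs one multiplication):

3^1 = 3
3^2 = (3^1)^2 = 3^2 = 9
3^3 = 3 * 3^2 = 3 * 9 = 27
3^6 = (3^3)^2 = 27^2 = 729
3^7 = 3 * 3^6 = 3 * 729 = 2187
3^14 = (3^7)^2 = 2187^2 = 4782969
3^28 = (3^14)^2 = 4782969^2 = 22876792454961
3^29 = 3 * 3^28 = 3 * 22876792454961 = 68630377364883

Result: 68630377364883
Multiplications needed: 7 (7 lines after 3^1)

3^29 = 68630377364883. Using exponentiation by squaring, this requires 7 multiplications. The key idea: if the exponent is even, square the half-power; if odd, multiply by the base once.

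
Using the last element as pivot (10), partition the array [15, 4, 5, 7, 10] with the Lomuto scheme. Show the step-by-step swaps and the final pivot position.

Lomuto partition with pivot = 10:

Initial array: [15, 4, 5, 7, 10]

arr[0]=15 > 10: no swap
arr[1]=4 <= 10: swap with position 0, array becomes [4, 15, 5, 7, 10]
arr[2]=5 <= 10: swap with position 1, array becomes [4, 5, 15, 7, 10]
arr[3]=7 <= 10: swap with position 2, array becomes [4, 5, 7, 15, 10]

Place pivot at position 3: [4, 5, 7, 10, 15]
Pivot position: 3

After partitioning with pivot 10, the array becomes [4, 5, 7, 10, 15]. The pivot is placed at index 3. All elements to the left of the pivot are <= 10, and all elements to the right are > 10.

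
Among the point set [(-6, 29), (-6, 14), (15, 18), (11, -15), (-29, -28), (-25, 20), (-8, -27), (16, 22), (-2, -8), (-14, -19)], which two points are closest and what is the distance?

Computing all pairwise distances among 10 points:

d((-6, 29), (-6, 14)) = 15.0
d((-6, 29), (15, 18)) = 23.7065
d((-6, 29), (11, -15)) = 47.1699
d((-6, 29), (-29, -28)) = 61.4654
d((-6, 29), (-25, 20)) = 21.0238
d((-6, 29), (-8, -27)) = 56.0357
d((-6, 29), (16, 22)) = 23.0868
d((-6, 29), (-2, -8)) = 37.2156
d((-6, 29), (-14, -19)) = 48.6621
d((-6, 14), (15, 18)) = 21.3776
d((-6, 14), (11, -15)) = 33.6155
d((-6, 14), (-29, -28)) = 47.8853
d((-6, 14), (-25, 20)) = 19.9249
d((-6, 14), (-8, -27)) = 41.0488
d((-6, 14), (16, 22)) = 23.4094
d((-6, 14), (-2, -8)) = 22.3607
d((-6, 14), (-14, -19)) = 33.9559
d((15, 18), (11, -15)) = 33.2415
d((15, 18), (-29, -28)) = 63.6553
d((15, 18), (-25, 20)) = 40.05
d((15, 18), (-8, -27)) = 50.5371
d((15, 18), (16, 22)) = 4.1231 <-- minimum
d((15, 18), (-2, -8)) = 31.0644
d((15, 18), (-14, -19)) = 47.0106
d((11, -15), (-29, -28)) = 42.0595
d((11, -15), (-25, 20)) = 50.2096
d((11, -15), (-8, -27)) = 22.4722
d((11, -15), (16, 22)) = 37.3363
d((11, -15), (-2, -8)) = 14.7648
d((11, -15), (-14, -19)) = 25.318
d((-29, -28), (-25, 20)) = 48.1664
d((-29, -28), (-8, -27)) = 21.0238
d((-29, -28), (16, 22)) = 67.2681
d((-29, -28), (-2, -8)) = 33.6006
d((-29, -28), (-14, -19)) = 17.4929
d((-25, 20), (-8, -27)) = 49.98
d((-25, 20), (16, 22)) = 41.0488
d((-25, 20), (-2, -8)) = 36.2353
d((-25, 20), (-14, -19)) = 40.5216
d((-8, -27), (16, 22)) = 54.5619
d((-8, -27), (-2, -8)) = 19.9249
d((-8, -27), (-14, -19)) = 10.0
d((16, 22), (-2, -8)) = 34.9857
d((16, 22), (-14, -19)) = 50.8035
d((-2, -8), (-14, -19)) = 16.2788

Closest pair: (15, 18) and (16, 22) with distance 4.1231

The closest pair is (15, 18) and (16, 22) with Euclidean distance 4.1231. For 10 points, brute-force pairwise comparison is shown above. For large n, the divide-and-conquer algorithm (sort by x, recurse on halves, check the dividing strip) achieves O(n log n).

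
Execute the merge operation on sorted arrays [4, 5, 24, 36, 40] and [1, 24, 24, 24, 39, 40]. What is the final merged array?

Merging process:

Compare 4 vs 1: take 1 from right. Merged: [1]
Compare 4 vs 24: take 4 from left. Merged: [1, 4]
Compare 5 vs 24: take 5 from left. Merged: [1, 4, 5]
Compare 24 vs 24: take 24 from left. Merged: [1, 4, 5, 24]
Compare 36 vs 24: take 24 from right. Merged: [1, 4, 5, 24, 24]
Compare 36 vs 24: take 24 from right. Merged: [1, 4, 5, 24, 24, 24]
Compare 36 vs 24: take 24 from right. Merged: [1, 4, 5, 24, 24, 24, 24]
Compare 36 vs 39: take 36 from left. Merged: [1, 4, 5, 24, 24, 24, 24, 36]
Compare 40 vs 39: take 39 from right. Merged: [1, 4, 5, 24, 24, 24, 24, 36, 39]
Compare 40 vs 40: take 40 from left. Merged: [1, 4, 5, 24, 24, 24, 24, 36, 39, 40]
Append remaining from right: [40]. Merged: [1, 4, 5, 24, 24, 24, 24, 36, 39, 40, 40]

Final merged array: [1, 4, 5, 24, 24, 24, 24, 36, 39, 40, 40]
Total comparisons: 10

The merged array is [1, 4, 5, 24, 24, 24, 24, 36, 39, 40, 40], requiring 10 comparisons. The merge step runs in O(n) time where n is the total number of elements.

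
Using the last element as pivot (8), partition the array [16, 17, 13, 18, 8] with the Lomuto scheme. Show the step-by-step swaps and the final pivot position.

Lomuto partition with pivot = 8:

Initial array: [16, 17, 13, 18, 8]

arr[0]=16 > 8: no swap
arr[1]=17 > 8: no swap
arr[2]=13 > 8: no swap
arr[3]=18 > 8: no swap

Place pivot at position 0: [8, 17, 13, 18, 16]
Pivot position: 0

After partitioning with pivot 8, the array becomes [8, 17, 13, 18, 16]. The pivot is placed at index 0. All elements to the left of the pivot are <= 8, and all elements to the right are > 8.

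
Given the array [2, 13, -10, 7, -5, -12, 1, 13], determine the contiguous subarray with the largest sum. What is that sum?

Using Kadane's algorithm on [2, 13, -10, 7, -5, -12, 1, 13]:

Scanning through the array:
Position 1 (value 13): max_ending_here = 15, max_so_far = 15
Position 2 (value -10): max_ending_here = 5, max_so_far = 15
Position 3 (value 7): max_ending_here = 12, max_so_far = 15
Position 4 (value -5): max_ending_here = 7, max_so_far = 15
Position 5 (value -12): max_ending_here = -5, max_so_far = 15
Position 6 (value 1): max_ending_here = 1, max_so_far = 15
Position 7 (value 13): max_ending_here = 14, max_so_far = 15

Maximum subarray: [2, 13]
Maximum sum: 15

The maximum subarray is [2, 13] with sum 15. This subarray runs from index 0 to index 1.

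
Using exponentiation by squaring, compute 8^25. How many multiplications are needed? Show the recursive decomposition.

Computing 8^25 by squaring (build up from 8^1; each line after the first costs one multiplication):

8^1 = 8
8^2 = (8^1)^2 = 8^2 = 64
8^3 = 8 * 8^2 = 8 * 64 = 512
8^6 = (8^3)^2 = 512^2 = 262144
8^12 = (8^6)^2 = 262144^2 = 68719476736
8^24 = (8^12)^2 = 68719476736^2 = 4722366482869645213696
8^25 = 8 * 8^24 = 8 * 4722366482869645213696 = 37778931862957161709568

Result: 37778931862957161709568
Multiplications needed: 6 (6 lines after 8^1)

8^25 = 37778931862957161709568. Using exponentiation by squaring, this requires 6 multiplications. The key idea: if the exponent is even, square the half-power; if odd, multiply by the base once.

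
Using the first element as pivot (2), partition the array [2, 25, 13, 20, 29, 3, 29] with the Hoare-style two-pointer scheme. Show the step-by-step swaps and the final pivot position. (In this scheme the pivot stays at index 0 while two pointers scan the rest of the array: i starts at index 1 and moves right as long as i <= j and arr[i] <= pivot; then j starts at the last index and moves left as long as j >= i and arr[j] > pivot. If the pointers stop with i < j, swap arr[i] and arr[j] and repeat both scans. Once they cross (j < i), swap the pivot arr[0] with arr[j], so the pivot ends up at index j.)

Hoare-style two-pointer partition with pivot = 2:

Initial array: [2, 25, 13, 20, 29, 3, 29]

Pointers start at i = 1, j = 6.
i ends at 1, j ends at 0: the pointers have crossed (j < i), so scanning stops.

j = 0, so swapping arr[0] with arr[j] leaves the pivot at position 0: [2, 25, 13, 20, 29, 3, 29]
Pivot position: 0

After partitioning with pivot 2, the array becomes [2, 25, 13, 20, 29, 3, 29]. The pivot is placed at index 0. All elements to the left of the pivot are <= 2, and all elements to the right are > 2.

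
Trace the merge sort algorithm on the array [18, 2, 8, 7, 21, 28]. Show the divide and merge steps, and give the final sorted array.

Merge sort trace:

Split: [18, 2, 8, 7, 21, 28] -> [18, 2, 8] and [7, 21, 28]
  Split: [18, 2, 8] -> [18] and [2, 8]
    Split: [2, 8] -> [2] and [8]
    Merge: [2] + [8] -> [2, 8]
  Merge: [18] + [2, 8] -> [2, 8, 18]
  Split: [7, 21, 28] -> [7] and [21, 28]
    Split: [21, 28] -> [21] and [28]
    Merge: [21] + [28] -> [21, 28]
  Merge: [7] + [21, 28] -> [7, 21, 28]
Merge: [2, 8, 18] + [7, 21, 28] -> [2, 7, 8, 18, 21, 28]

Final sorted array: [2, 7, 8, 18, 21, 28]

The merge sort proceeds by recursively splitting the array and merging sorted halves.
After all merges, the sorted array is [2, 7, 8, 18, 21, 28].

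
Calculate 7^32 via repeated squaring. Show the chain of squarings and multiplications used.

Computing 7^32 by squaring (build up from 7^1; each line after the first costs one multiplication):

7^1 = 7
7^2 = (7^1)^2 = 7^2 = 49
7^4 = (7^2)^2 = 49^2 = 2401
7^8 = (7^4)^2 = 2401^2 = 5764801
7^16 = (7^8)^2 = 5764801^2 = 33232930569601
7^32 = (7^16)^2 = 33232930569601^2 = 1104427674243920646305299201

Result: 1104427674243920646305299201
Multiplications needed: 5 (5 lines after 7^1)

7^32 = 1104427674243920646305299201. Using exponentiation by squaring, this requires 5 multiplications. The key idea: if the exponent is even, square the half-power; if odd, multiply by the base once.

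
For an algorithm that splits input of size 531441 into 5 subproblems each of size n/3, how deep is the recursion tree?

For divide and conquer with division factor 3:

Problem sizes at each level:
Level 0: 531441
Level 1: 177147
Level 2: 59049
Level 3: 19683
Level 4: 6561
Level 5: 2187
Level 6: 729
Level 7: 243
Level 8: 81
Level 9: 27
Level 10: 9
Level 11: 3
Level 12: 1

The root is level 0 and the size-1 base case is level 12 (the tree spans levels 0 through 12, i.e. 13 levels counting the root), so the depth is the number of divisions: log_3(531441) = 12

The recursion tree depth is log_3(531441) = 12. At each level, the problem size is divided by 3, so it takes 12 divisions to reduce to a base case of size 1. The algorithm makes 5 recursive calls at each level.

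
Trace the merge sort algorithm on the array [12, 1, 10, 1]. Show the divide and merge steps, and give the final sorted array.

Merge sort trace:

Split: [12, 1, 10, 1] -> [12, 1] and [10, 1]
  Split: [12, 1] -> [12] and [1]
  Merge: [12] + [1] -> [1, 12]
  Split: [10, 1] -> [10] and [1]
  Merge: [10] + [1] -> [1, 10]
Merge: [1, 12] + [1, 10] -> [1, 1, 10, 12]

Final sorted array: [1, 1, 10, 12]

The merge sort proceeds by recursively splitting the array and merging sorted halves.
After all merges, the sorted array is [1, 1, 10, 12].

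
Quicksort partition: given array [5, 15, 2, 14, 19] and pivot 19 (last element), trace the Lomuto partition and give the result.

Lomuto partition with pivot = 19:

Initial array: [5, 15, 2, 14, 19]

arr[0]=5 <= 19: swap with position 0, array becomes [5, 15, 2, 14, 19]
arr[1]=15 <= 19: swap with position 1, array becomes [5, 15, 2, 14, 19]
arr[2]=2 <= 19: swap with position 2, array becomes [5, 15, 2, 14, 19]
arr[3]=14 <= 19: swap with position 3, array becomes [5, 15, 2, 14, 19]

Place pivot at position 4: [5, 15, 2, 14, 19]
Pivot position: 4

After partitioning with pivot 19, the array becomes [5, 15, 2, 14, 19]. The pivot is placed at index 4. All elements to the left of the pivot are <= 19, and all elements to the right are > 19.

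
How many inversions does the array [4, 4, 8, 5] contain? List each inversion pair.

Finding inversions in [4, 4, 8, 5]:

(2, 3): arr[2]=8 > arr[3]=5

Total inversions: 1

The array has 1 inversion(s): (2,3). Each pair (i,j) satisfies i < j and arr[i] > arr[j].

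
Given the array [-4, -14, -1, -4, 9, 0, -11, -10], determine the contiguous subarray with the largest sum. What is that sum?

Using Kadane's algorithm on [-4, -14, -1, -4, 9, 0, -11, -10]:

Scanning through the array:
Position 1 (value -14): max_ending_here = -14, max_so_far = -4
Position 2 (value -1): max_ending_here = -1, max_so_far = -1
Position 3 (value -4): max_ending_here = -4, max_so_far = -1
Position 4 (value 9): max_ending_here = 9, max_so_far = 9
Position 5 (value 0): max_ending_here = 9, max_so_far = 9
Position 6 (value -11): max_ending_here = -2, max_so_far = 9
Position 7 (value -10): max_ending_here = -10, max_so_far = 9

Maximum subarray: [9]
Maximum sum: 9

The maximum subarray is [9] with sum 9. This subarray runs from index 4 to index 4.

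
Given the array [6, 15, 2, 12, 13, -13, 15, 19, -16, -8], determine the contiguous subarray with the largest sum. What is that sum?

Using Kadane's algorithm on [6, 15, 2, 12, 13, -13, 15, 19, -16, -8]:

Scanning through the array:
Position 1 (value 15): max_ending_here = 21, max_so_far = 21
Position 2 (value 2): max_ending_here = 23, max_so_far = 23
Position 3 (value 12): max_ending_here = 35, max_so_far = 35
Position 4 (value 13): max_ending_here = 48, max_so_far = 48
Position 5 (value -13): max_ending_here = 35, max_so_far = 48
Position 6 (value 15): max_ending_here = 50, max_so_far = 50
Position 7 (value 19): max_ending_here = 69, max_so_far = 69
Position 8 (value -16): max_ending_here = 53, max_so_far = 69
Position 9 (value -8): max_ending_here = 45, max_so_far = 69

Maximum subarray: [6, 15, 2, 12, 13, -13, 15, 19]
Maximum sum: 69

The maximum subarray is [6, 15, 2, 12, 13, -13, 15, 19] with sum 69. This subarray runs from index 0 to index 7.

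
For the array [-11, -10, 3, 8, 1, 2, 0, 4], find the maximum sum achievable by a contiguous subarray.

Using Kadane's algorithm on [-11, -10, 3, 8, 1, 2, 0, 4]:

Scanning through the array:
Position 1 (value -10): max_ending_here = -10, max_so_far = -10
Position 2 (value 3): max_ending_here = 3, max_so_far = 3
Position 3 (value 8): max_ending_here = 11, max_so_far = 11
Position 4 (value 1): max_ending_here = 12, max_so_far = 12
Position 5 (value 2): max_ending_here = 14, max_so_far = 14
Position 6 (value 0): max_ending_here = 14, max_so_far = 14
Position 7 (value 4): max_ending_here = 18, max_so_far = 18

Maximum subarray: [3, 8, 1, 2, 0, 4]
Maximum sum: 18

The maximum subarray is [3, 8, 1, 2, 0, 4] with sum 18. This subarray runs from index 2 to index 7.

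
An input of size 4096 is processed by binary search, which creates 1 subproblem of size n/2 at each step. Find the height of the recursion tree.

For divide and conquer with division factor 2:

Problem sizes at each level:
Level 0: 4096
Level 1: 2048
Level 2: 1024
Level 3: 512
Level 4: 256
Level 5: 128
Level 6: 64
Level 7: 32
Level 8: 16
Level 9: 8
Level 10: 4
Level 11: 2
Level 12: 1

The root is level 0 and the size-1 base case is level 12 (the tree spans levels 0 through 12, i.e. 13 levels counting the root), so the depth is the number of divisions: log_2(4096) = 12

The recursion tree depth is log_2(4096) = 12. At each level, the problem size is divided by 2, so it takes 12 divisions to reduce to a base case of size 1. The algorithm makes 1 recursive call at each level.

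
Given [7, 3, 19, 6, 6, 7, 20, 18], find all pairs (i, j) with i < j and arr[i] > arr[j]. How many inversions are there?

Finding inversions in [7, 3, 19, 6, 6, 7, 20, 18]:

(0, 1): arr[0]=7 > arr[1]=3
(0, 3): arr[0]=7 > arr[3]=6
(0, 4): arr[0]=7 > arr[4]=6
(2, 3): arr[2]=19 > arr[3]=6
(2, 4): arr[2]=19 > arr[4]=6
(2, 5): arr[2]=19 > arr[5]=7
(2, 7): arr[2]=19 > arr[7]=18
(6, 7): arr[6]=20 > arr[7]=18

Total inversions: 8

The array has 8 inversion(s): (0,1), (0,3), (0,4), (2,3), (2,4), (2,5), (2,7), (6,7). Each pair (i,j) satisfies i < j and arr[i] > arr[j].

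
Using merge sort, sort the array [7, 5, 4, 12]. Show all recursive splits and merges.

Merge sort trace:

Split: [7, 5, 4, 12] -> [7, 5] and [4, 12]
  Split: [7, 5] -> [7] and [5]
  Merge: [7] + [5] -> [5, 7]
  Split: [4, 12] -> [4] and [12]
  Merge: [4] + [12] -> [4, 12]
Merge: [5, 7] + [4, 12] -> [4, 5, 7, 12]

Final sorted array: [4, 5, 7, 12]

The merge sort proceeds by recursively splitting the array and merging sorted halves.
After all merges, the sorted array is [4, 5, 7, 12].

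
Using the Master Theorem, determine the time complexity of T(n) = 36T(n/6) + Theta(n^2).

Master Theorem for T(n) = 36T(n/6) + O(n^2):

a = 36, b = 6, c = 2
log_b(a) = log_6(36) = 2.0000

Case 2: c = 2 = log_6(36) = 2.0000
T(n) = O(n^2 log n) = O(n^2 log n)

For T(n) = 36T(n/6) + O(n^2): log_6(36) = 2.0000. This is Case 2 of the Master Theorem (c = log_b(a), equal work at all levels), giving O(n^2 log n).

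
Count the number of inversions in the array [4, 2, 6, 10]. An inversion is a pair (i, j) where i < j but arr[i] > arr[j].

Finding inversions in [4, 2, 6, 10]:

(0, 1): arr[0]=4 > arr[1]=2

Total inversions: 1

The array has 1 inversion(s): (0,1). Each pair (i,j) satisfies i < j and arr[i] > arr[j].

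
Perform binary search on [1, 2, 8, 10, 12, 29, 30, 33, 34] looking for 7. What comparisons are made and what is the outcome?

Binary search for 7 in [1, 2, 8, 10, 12, 29, 30, 33, 34]:

lo=0, hi=8, mid=4, arr[mid]=12 -> 12 > 7, search left half
lo=0, hi=3, mid=1, arr[mid]=2 -> 2 < 7, search right half
lo=2, hi=3, mid=2, arr[mid]=8 -> 8 > 7, search left half
lo=2 > hi=1, target 7 not found

Binary search determines that 7 is not in the array after 3 comparisons. The search space was exhausted without finding the target.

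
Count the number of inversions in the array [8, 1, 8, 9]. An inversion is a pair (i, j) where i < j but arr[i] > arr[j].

Finding inversions in [8, 1, 8, 9]:

(0, 1): arr[0]=8 > arr[1]=1

Total inversions: 1

The array has 1 inversion(s): (0,1). Each pair (i,j) satisfies i < j and arr[i] > arr[j].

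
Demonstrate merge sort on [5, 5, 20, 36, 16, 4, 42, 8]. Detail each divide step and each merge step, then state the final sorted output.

Merge sort trace:

Split: [5, 5, 20, 36, 16, 4, 42, 8] -> [5, 5, 20, 36] and [16, 4, 42, 8]
  Split: [5, 5, 20, 36] -> [5, 5] and [20, 36]
    Split: [5, 5] -> [5] and [5]
    Merge: [5] + [5] -> [5, 5]
    Split: [20, 36] -> [20] and [36]
    Merge: [20] + [36] -> [20, 36]
  Merge: [5, 5] + [20, 36] -> [5, 5, 20, 36]
  Split: [16, 4, 42, 8] -> [16, 4] and [42, 8]
    Split: [16, 4] -> [16] and [4]
    Merge: [16] + [4] -> [4, 16]
    Split: [42, 8] -> [42] and [8]
    Merge: [42] + [8] -> [8, 42]
  Merge: [4, 16] + [8, 42] -> [4, 8, 16, 42]
Merge: [5, 5, 20, 36] + [4, 8, 16, 42] -> [4, 5, 5, 8, 16, 20, 36, 42]

Final sorted array: [4, 5, 5, 8, 16, 20, 36, 42]

The merge sort proceeds by recursively splitting the array and merging sorted halves.
After all merges, the sorted array is [4, 5, 5, 8, 16, 20, 36, 42].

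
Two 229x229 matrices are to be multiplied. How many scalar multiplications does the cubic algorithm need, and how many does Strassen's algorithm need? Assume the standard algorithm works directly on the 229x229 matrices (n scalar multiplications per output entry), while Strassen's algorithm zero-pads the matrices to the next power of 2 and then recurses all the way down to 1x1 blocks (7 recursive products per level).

Matrix multiplication for 229x229 matrices:

Strassen's algorithm requires power-of-2 dimensions. Pad 229x229 to 256x256 (next power of 2).

Standard algorithm: 229^3 = 12008989 multiplications
Strassen's algorithm: 7^(log2(256)) = 7^8 = 5764801 multiplications
Savings: 12008989 - 5764801 = 6244188 multiplications

Standard: 12008989 multiplications (229^3). Strassen: 5764801 multiplications (7^8, after padding to 256x256). Strassen reduces 8 recursive multiplications to 7 at each level.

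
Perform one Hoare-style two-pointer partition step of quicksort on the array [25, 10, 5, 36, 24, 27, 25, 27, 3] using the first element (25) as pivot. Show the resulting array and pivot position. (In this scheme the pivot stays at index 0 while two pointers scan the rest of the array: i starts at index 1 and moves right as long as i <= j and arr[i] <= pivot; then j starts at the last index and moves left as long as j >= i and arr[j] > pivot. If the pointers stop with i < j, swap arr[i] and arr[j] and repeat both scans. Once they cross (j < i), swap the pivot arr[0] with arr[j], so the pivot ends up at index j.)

Hoare-style two-pointer partition with pivot = 25:

Initial array: [25, 10, 5, 36, 24, 27, 25, 27, 3]

Pointers start at i = 1, j = 8.
i stops at index 3 (arr[3]=36 > 25), j stops at index 8 (arr[8]=3 <= 25): swap arr[3] and arr[8], array becomes [25, 10, 5, 3, 24, 27, 25, 27, 36]
i stops at index 5 (arr[5]=27 > 25), j stops at index 6 (arr[6]=25 <= 25): swap arr[5] and arr[6], array becomes [25, 10, 5, 3, 24, 25, 27, 27, 36]
i ends at 6, j ends at 5: the pointers have crossed (j < i), so scanning stops.

Swap pivot arr[0] with arr[5] to place pivot at position 5: [25, 10, 5, 3, 24, 25, 27, 27, 36]
Pivot position: 5

After partitioning with pivot 25, the array becomes [25, 10, 5, 3, 24, 25, 27, 27, 36]. The pivot is placed at index 5. All elements to the left of the pivot are <= 25, and all elements to the right are > 25.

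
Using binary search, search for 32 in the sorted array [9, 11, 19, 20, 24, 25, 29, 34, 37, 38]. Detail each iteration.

Binary search for 32 in [9, 11, 19, 20, 24, 25, 29, 34, 37, 38]:

lo=0, hi=9, mid=4, arr[mid]=24 -> 24 < 32, search right half
lo=5, hi=9, mid=7, arr[mid]=34 -> 34 > 32, search left half
lo=5, hi=6, mid=5, arr[mid]=25 -> 25 < 32, search right half
lo=6, hi=6, mid=6, arr[mid]=29 -> 29 < 32, search right half
lo=7 > hi=6, target 32 not found

Binary search determines that 32 is not in the array after 4 comparisons. The search space was exhausted without finding the target.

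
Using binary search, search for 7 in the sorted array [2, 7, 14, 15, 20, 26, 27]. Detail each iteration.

Binary search for 7 in [2, 7, 14, 15, 20, 26, 27]:

lo=0, hi=6, mid=3, arr[mid]=15 -> 15 > 7, search left half
lo=0, hi=2, mid=1, arr[mid]=7 -> Found target at index 1!

Binary search finds 7 at index 1 after 2 comparisons. The search repeatedly halves the search space by comparing with the middle element.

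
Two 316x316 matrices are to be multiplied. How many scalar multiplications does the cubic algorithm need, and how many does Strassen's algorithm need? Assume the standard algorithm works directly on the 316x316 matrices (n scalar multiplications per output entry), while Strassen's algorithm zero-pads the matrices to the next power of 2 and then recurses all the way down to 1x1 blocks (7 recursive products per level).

Matrix multiplication for 316x316 matrices:

Strassen's algorithm requires power-of-2 dimensions. Pad 316x316 to 512x512 (next power of 2).

Standard algorithm: 316^3 = 31554496 multiplications
Strassen's algorithm: 7^(log2(512)) = 7^9 = 40353607 multiplications
Difference: 31554496 - 40353607 = -8799111 (Strassen uses MORE here due to padding overhead — for small or just-over-power-of-2 n, padding can outweigh the per-level savings)

Standard: 31554496 multiplications (316^3). Strassen: 40353607 multiplications (7^9, after padding to 512x512). Strassen reduces 8 recursive multiplications to 7 at each level.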